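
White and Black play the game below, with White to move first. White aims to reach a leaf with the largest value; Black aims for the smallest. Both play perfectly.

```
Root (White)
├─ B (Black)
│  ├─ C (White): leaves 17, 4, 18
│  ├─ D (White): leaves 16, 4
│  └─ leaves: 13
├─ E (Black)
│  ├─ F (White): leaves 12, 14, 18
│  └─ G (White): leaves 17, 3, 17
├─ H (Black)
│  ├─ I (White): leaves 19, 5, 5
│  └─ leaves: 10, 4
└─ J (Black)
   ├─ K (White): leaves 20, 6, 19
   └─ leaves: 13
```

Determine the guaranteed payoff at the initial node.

C (White): max(17, 4, 18) = 18
D (White): max(16, 4) = 16
B (Black): min(18, 16, 13) = 13
F (White): max(12, 14, 18) = 18
G (White): max(17, 3, 17) = 17
E (Black): min(18, 17) = 17
I (White): max(19, 5, 5) = 19
H (Black): min(19, 10, 4) = 4
K (White): max(20, 6, 19) = 20
J (Black): min(20, 13) = 13
Root (White): max(13, 17, 4, 13) = 17

17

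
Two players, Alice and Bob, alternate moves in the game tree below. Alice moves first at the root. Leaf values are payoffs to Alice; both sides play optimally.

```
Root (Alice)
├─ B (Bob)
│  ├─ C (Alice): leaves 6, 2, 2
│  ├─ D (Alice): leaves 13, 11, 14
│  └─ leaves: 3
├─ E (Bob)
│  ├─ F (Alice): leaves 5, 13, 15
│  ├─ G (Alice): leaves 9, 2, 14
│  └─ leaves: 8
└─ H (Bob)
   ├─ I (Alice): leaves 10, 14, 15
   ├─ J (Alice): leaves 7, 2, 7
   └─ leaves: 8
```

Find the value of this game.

8

C (Alice): max(6, 2, 2) = 6
D (Alice): max(13, 11, 14) = 14
B (Bob): min(6, 14, 3) = 3
F (Alice): max(5, 13, 15) = 15
G (Alice): max(9, 2, 14) = 14
E (Bob): min(15, 14, 8) = 8
I (Alice): max(10, 14, 15) = 15
J (Alice): max(7, 2, 7) = 7
H (Bob): min(15, 7, 8) = 7
Root (Alice): max(3, 8, 7) = 8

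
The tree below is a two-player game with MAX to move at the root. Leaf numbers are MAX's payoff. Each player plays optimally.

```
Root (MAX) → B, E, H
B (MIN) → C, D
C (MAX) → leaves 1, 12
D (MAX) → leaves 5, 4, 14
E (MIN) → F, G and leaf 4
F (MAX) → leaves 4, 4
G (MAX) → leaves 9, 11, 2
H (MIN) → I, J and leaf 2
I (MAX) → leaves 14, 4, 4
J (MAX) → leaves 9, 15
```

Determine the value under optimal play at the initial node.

C (MAX): max(1, 12) = 12
D (MAX): max(5, 4, 14) = 14
B (MIN): min(12, 14) = 12
F (MAX): max(4, 4) = 4
G (MAX): max(9, 11, 2) = 11
E (MIN): min(4, 11, 4) = 4
I (MAX): max(14, 4, 4) = 14
J (MAX): max(9, 15) = 15
H (MIN): min(14, 15, 2) = 2
Root (MAX): max(12, 4, 2) = 12

12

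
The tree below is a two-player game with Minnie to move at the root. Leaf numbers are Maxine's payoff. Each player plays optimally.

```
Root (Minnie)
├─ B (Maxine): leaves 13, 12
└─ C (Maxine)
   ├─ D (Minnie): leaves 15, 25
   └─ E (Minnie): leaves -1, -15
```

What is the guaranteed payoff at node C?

15

D: min(15, 25) = 15
E: min(-1, -15) = -15
C: max(15, -15) = 15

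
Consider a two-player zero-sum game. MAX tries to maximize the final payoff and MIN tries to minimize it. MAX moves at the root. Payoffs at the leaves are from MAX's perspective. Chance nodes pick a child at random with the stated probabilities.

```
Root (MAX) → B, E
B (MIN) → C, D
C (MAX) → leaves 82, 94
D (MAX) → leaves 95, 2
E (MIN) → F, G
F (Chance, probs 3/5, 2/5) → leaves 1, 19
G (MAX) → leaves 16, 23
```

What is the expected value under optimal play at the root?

94

C (MAX): max(82, 94) = 94
D (MAX): max(95, 2) = 95
B (MIN): min(94, 95) = 94
F (Chance): 3/5·1 + 2/5·19 = 8.2
G (MAX): max(16, 23) = 23
E (MIN): min(8.2, 23) = 8.2
Root (MAX): max(94, 8.2) = 94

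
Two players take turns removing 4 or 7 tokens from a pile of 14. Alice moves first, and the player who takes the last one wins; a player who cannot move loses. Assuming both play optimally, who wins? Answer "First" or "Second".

Mark each pile size as W (mover wins) or L (mover loses):
i:   0  1  2  3  4  5  6  7  8  9 10 11 12 13 14
     L  L  L  L  W  W  W  W  W  W  W  L  L  L  L
Position 14 is L, so the second player wins.

Second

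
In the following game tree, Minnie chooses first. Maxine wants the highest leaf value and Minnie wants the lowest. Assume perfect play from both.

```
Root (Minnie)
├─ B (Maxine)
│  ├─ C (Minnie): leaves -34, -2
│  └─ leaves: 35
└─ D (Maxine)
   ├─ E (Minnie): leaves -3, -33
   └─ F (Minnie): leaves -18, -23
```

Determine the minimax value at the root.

C (Minnie): min(-34, -2) = -34
B (Maxine): max(-34, 35) = 35
E (Minnie): min(-3, -33) = -33
F (Minnie): min(-18, -23) = -23
D (Maxine): max(-33, -23) = -23
Root (Minnie): min(35, -23) = -23

-23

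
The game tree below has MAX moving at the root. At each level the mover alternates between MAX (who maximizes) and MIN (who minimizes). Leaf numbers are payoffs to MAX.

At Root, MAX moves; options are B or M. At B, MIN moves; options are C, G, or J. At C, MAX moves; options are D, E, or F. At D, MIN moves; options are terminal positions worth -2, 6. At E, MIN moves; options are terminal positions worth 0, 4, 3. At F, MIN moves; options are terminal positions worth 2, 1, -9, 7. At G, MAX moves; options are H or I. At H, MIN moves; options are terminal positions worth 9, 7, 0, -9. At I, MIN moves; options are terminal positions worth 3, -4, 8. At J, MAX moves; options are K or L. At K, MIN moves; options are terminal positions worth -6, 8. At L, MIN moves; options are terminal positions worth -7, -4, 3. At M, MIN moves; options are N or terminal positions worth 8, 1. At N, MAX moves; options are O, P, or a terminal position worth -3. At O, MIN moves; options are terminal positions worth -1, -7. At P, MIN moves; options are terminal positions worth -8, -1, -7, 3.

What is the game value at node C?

D: min(-2, 6) = -2
E: min(0, 4, 3) = 0
F: min(2, 1, -9, 7) = -9
C: max(-2, 0, -9) = 0

0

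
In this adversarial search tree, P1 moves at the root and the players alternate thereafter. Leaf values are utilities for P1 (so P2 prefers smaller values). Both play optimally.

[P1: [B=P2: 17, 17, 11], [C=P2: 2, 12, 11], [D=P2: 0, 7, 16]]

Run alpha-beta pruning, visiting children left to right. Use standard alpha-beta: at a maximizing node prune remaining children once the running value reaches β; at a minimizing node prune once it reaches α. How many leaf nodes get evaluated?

5

B [α=-∞,β=+∞]: v=11
C [α=11,β=+∞]: v=2 after child 1 ≤ α → α-cutoff, skip 2
D [α=11,β=+∞]: v=0 after child 1 ≤ α → α-cutoff, skip 2
Root [α=-∞,β=+∞]: v=11
Leaves evaluated: 5 of 9.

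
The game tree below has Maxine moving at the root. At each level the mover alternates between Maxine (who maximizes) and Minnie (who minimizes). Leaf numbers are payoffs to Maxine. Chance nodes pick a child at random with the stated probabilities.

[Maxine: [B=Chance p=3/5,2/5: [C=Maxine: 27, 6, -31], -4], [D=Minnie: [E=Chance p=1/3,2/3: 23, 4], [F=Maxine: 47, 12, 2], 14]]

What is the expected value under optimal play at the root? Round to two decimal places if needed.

14.6

C (Maxine): max(27, 6, -31) = 27
B (Chance): 3/5·27 + 2/5·-4 = 14.6
E (Chance): 1/3·23 + 2/3·4 = 10.33
F (Maxine): max(47, 12, 2) = 47
D (Minnie): min(10.33, 47, 14) = 10.33
Root (Maxine): max(14.6, 10.33) = 14.6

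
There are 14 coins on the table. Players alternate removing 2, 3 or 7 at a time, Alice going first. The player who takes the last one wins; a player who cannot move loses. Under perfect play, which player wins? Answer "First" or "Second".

First

i:   0  1  2  3  4  5  6  7  8  9 10 11 12 13 14
     L  L  W  W  W  L  L  W  W  W  L  L  W  W  W
Position 14 is W, so the first player wins.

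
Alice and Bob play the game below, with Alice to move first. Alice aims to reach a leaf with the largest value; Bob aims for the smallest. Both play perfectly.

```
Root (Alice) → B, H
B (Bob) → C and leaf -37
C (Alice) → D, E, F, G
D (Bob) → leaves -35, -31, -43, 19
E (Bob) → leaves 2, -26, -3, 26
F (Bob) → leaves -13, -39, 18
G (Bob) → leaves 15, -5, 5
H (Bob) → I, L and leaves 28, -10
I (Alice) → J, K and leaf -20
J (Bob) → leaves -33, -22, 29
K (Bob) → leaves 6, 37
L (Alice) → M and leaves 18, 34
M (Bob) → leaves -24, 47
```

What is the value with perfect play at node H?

J: min(-33, -22, 29) = -33
K: min(6, 37) = 6
I: max(-33, 6, -20) = 6
M: min(-24, 47) = -24
L: max(-24, 18, 34) = 34
H: min(6, 34, 28, -10) = -10

-10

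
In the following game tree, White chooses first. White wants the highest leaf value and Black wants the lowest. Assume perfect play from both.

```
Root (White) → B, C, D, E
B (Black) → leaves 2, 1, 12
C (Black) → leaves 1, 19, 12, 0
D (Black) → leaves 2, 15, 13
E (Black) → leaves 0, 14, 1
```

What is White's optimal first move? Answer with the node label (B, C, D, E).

B (Black): min(2, 1, 12) = 1
C (Black): min(1, 19, 12, 0) = 0
D (Black): min(2, 15, 13) = 2
E (Black): min(0, 14, 1) = 0
Root (White): max(1, 0, 2, 0) = 2
White picks the child with the highest value: D (value 2).

D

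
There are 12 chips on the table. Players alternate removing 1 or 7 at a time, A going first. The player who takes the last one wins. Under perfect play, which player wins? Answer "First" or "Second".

Second

Compute winning (W) and losing (L) positions by backward induction:
i:   0  1  2  3  4  5  6  7  8  9 10 11 12
     L  W  L  W  L  W  L  W  L  W  L  W  L
Position 12 is L, so the second player wins.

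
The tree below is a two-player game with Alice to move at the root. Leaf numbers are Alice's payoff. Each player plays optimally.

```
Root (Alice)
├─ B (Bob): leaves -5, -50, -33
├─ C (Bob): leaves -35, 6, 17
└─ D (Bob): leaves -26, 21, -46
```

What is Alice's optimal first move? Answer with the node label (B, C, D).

B (Bob): min(-5, -50, -33) = -50
C (Bob): min(-35, 6, 17) = -35
D (Bob): min(-26, 21, -46) = -46
Root (Alice): max(-50, -35, -46) = -35
Alice picks the child with the highest value: C (value -35).

C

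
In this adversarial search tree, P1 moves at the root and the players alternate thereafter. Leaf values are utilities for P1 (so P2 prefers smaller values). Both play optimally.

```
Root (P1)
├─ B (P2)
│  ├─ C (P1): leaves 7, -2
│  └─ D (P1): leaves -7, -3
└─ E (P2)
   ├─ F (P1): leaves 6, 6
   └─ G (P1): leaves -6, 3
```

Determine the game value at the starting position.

C (P1): max(7, -2) = 7
D (P1): max(-7, -3) = -3
B (P2): min(7, -3) = -3
F (P1): max(6, 6) = 6
G (P1): max(-6, 3) = 3
E (P2): min(6, 3) = 3
Root (P1): max(-3, 3) = 3

3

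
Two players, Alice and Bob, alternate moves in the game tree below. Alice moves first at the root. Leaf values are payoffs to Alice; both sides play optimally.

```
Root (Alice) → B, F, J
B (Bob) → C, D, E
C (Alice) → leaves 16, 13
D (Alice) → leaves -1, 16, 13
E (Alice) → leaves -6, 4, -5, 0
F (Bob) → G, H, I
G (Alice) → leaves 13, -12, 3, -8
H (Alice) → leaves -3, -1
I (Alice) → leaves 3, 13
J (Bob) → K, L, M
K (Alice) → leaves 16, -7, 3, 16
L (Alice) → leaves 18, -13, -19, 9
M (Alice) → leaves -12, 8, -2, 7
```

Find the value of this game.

C (Alice): max(16, 13) = 16
D (Alice): max(-1, 16, 13) = 16
E (Alice): max(-6, 4, -5, 0) = 4
B (Bob): min(16, 16, 4) = 4
G (Alice): max(13, -12, 3, -8) = 13
H (Alice): max(-3, -1) = -1
I (Alice): max(3, 13) = 13
F (Bob): min(13, -1, 13) = -1
K (Alice): max(16, -7, 3, 16) = 16
L (Alice): max(18, -13, -19, 9) = 18
M (Alice): max(-12, 8, -2, 7) = 8
J (Bob): min(16, 18, 8) = 8
Root (Alice): max(4, -1, 8) = 8

8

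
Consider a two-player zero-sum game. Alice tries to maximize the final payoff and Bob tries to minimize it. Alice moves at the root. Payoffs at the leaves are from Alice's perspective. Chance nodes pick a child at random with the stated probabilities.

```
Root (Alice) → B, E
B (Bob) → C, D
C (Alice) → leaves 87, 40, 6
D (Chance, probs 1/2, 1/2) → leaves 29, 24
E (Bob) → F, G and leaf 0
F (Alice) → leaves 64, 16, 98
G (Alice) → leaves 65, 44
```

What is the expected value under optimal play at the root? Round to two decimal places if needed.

26.5

C (Alice): max(87, 40, 6) = 87
D (Chance): 1/2·29 + 1/2·24 = 26.5
B (Bob): min(87, 26.5) = 26.5
F (Alice): max(64, 16, 98) = 98
G (Alice): max(65, 44) = 65
E (Bob): min(98, 65, 0) = 0
Root (Alice): max(26.5, 0) = 26.5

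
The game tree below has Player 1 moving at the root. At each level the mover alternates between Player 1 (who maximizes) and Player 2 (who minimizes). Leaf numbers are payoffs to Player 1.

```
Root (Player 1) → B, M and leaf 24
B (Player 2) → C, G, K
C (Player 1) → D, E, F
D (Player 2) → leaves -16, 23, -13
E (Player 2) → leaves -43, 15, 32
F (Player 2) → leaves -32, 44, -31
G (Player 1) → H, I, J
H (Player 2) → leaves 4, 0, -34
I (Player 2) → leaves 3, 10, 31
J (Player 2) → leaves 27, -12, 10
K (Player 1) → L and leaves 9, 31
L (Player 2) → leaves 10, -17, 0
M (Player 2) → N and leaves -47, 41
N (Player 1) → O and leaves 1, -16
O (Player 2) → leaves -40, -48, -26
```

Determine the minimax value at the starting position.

D (Player 2): min(-16, 23, -13) = -16
E (Player 2): min(-43, 15, 32) = -43
F (Player 2): min(-32, 44, -31) = -32
C (Player 1): max(-16, -43, -32) = -16
H (Player 2): min(4, 0, -34) = -34
I (Player 2): min(3, 10, 31) = 3
J (Player 2): min(27, -12, 10) = -12
G (Player 1): max(-34, 3, -12) = 3
L (Player 2): min(10, -17, 0) = -17
K (Player 1): max(-17, 9, 31) = 31
B (Player 2): min(-16, 3, 31) = -16
O (Player 2): min(-40, -48, -26) = -48
N (Player 1): max(-48, 1, -16) = 1
M (Player 2): min(1, -47, 41) = -47
Root (Player 1): max(-16, -47, 24) = 24

24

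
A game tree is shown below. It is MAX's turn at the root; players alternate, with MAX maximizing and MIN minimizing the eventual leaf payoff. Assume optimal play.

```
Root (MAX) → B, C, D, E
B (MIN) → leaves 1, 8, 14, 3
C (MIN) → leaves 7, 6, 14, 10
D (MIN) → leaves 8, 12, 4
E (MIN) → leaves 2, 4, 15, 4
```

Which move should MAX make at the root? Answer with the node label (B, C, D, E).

B (MIN): min(1, 8, 14, 3) = 1
C (MIN): min(7, 6, 14, 10) = 6
D (MIN): min(8, 12, 4) = 4
E (MIN): min(2, 4, 15, 4) = 2
Root (MAX): max(1, 6, 4, 2) = 6
MAX picks the child with the highest value: C (value 6).

C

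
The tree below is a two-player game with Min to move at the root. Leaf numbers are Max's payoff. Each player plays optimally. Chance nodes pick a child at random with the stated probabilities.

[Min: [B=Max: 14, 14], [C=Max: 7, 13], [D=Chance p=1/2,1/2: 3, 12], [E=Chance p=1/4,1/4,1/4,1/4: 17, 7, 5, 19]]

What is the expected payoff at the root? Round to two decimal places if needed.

7.5

B (Max): max(14, 14) = 14
C (Max): max(7, 13) = 13
D (Chance): 1/2·3 + 1/2·12 = 7.5
E (Chance): 1/4·17 + 1/4·7 + 1/4·5 + 1/4·19 = 12
Root (Min): min(14, 13, 7.5, 12) = 7.5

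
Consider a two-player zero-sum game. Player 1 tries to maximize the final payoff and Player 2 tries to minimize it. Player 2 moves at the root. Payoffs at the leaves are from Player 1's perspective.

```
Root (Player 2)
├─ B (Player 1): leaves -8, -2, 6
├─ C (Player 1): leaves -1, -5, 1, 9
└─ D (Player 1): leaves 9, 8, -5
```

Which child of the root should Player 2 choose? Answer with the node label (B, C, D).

B (Player 1): max(-8, -2, 6) = 6
C (Player 1): max(-1, -5, 1, 9) = 9
D (Player 1): max(9, 8, -5) = 9
Root (Player 2): min(6, 9, 9) = 6
Player 2 picks the child with the lowest value: B (value 6).

B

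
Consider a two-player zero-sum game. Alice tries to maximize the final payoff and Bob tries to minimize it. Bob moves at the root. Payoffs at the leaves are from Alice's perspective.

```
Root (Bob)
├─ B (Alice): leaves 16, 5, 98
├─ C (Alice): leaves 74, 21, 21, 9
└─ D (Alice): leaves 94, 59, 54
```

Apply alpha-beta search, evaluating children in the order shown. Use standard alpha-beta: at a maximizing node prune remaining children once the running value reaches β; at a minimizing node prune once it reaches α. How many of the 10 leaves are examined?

8

B [α=-∞,β=+∞]: v=98
C [α=-∞,β=98]: v=74
D [α=-∞,β=74]: v=94 after child 1 ≥ β → β-cutoff, skip 2
Root [α=-∞,β=+∞]: v=74
Leaves evaluated: 8 of 10.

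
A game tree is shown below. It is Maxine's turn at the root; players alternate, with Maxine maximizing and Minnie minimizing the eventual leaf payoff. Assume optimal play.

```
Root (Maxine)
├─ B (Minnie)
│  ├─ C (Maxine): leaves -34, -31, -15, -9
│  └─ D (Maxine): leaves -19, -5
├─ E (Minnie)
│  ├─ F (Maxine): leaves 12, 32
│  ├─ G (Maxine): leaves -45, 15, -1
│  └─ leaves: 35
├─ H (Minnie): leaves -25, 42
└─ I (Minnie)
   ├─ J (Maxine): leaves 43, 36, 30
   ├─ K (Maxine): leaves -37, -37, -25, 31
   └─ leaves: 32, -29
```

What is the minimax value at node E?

F: max(12, 32) = 32
G: max(-45, 15, -1) = 15
E: min(32, 15, 35) = 15

15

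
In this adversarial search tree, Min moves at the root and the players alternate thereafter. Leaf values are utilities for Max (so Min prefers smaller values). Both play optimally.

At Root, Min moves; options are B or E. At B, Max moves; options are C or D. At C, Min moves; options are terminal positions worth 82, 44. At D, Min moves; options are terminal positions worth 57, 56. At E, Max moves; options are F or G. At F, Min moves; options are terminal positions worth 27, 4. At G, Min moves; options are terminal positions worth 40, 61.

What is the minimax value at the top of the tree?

C (Min): min(82, 44) = 44
D (Min): min(57, 56) = 56
B (Max): max(44, 56) = 56
F (Min): min(27, 4) = 4
G (Min): min(40, 61) = 40
E (Max): max(4, 40) = 40
Root (Min): min(56, 40) = 40

40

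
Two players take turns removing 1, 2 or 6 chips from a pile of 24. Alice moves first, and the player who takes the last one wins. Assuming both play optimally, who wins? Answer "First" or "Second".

Second

i:   0  1  2  3  4  5  6  7  8  9 10 11 12 13 14 15 16 17 18 19 20 21 22 23 24
     L  W  W  L  W  W  W  L  W  W  L  W  W  W  L  W  W  L  W  W  W  L  W  W  L
Position 24 is L, so the second player wins.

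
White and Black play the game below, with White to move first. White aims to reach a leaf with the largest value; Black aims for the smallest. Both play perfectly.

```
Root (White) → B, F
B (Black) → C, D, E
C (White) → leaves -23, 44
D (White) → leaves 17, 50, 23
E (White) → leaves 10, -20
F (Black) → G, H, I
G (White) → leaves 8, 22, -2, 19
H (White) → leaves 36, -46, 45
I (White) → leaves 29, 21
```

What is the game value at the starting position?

C (White): max(-23, 44) = 44
D (White): max(17, 50, 23) = 50
E (White): max(10, -20) = 10
B (Black): min(44, 50, 10) = 10
G (White): max(8, 22, -2, 19) = 22
H (White): max(36, -46, 45) = 45
I (White): max(29, 21) = 29
F (Black): min(22, 45, 29) = 22
Root (White): max(10, 22) = 22

22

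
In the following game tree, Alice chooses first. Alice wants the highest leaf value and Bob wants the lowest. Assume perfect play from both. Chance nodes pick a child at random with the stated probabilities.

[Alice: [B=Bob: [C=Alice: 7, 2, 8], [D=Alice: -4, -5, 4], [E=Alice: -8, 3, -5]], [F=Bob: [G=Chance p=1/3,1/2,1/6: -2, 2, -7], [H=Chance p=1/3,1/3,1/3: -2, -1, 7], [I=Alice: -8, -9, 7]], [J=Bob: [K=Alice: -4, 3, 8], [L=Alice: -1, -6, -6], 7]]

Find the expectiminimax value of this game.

C (Alice): max(7, 2, 8) = 8
D (Alice): max(-4, -5, 4) = 4
E (Alice): max(-8, 3, -5) = 3
B (Bob): min(8, 4, 3) = 3
G (Chance): 1/3·-2 + 1/2·2 + 1/6·-7 = -0.83
H (Chance): 1/3·-2 + 1/3·-1 + 1/3·7 = 1.33
I (Alice): max(-8, -9, 7) = 7
F (Bob): min(-0.83, 1.33, 7) = -0.83
K (Alice): max(-4, 3, 8) = 8
L (Alice): max(-1, -6, -6) = -1
J (Bob): min(8, -1, 7) = -1
Root (Alice): max(3, -0.83, -1) = 3

3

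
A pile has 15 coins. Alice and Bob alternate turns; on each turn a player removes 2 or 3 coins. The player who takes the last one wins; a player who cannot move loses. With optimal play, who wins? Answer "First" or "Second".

W/L table (W = player to move can force a win):
i:   0  1  2  3  4  5  6  7  8  9 10 11 12 13 14 15
     L  L  W  W  W  L  L  W  W  W  L  L  W  W  W  L
Position 15 is L, so the second player wins.

Second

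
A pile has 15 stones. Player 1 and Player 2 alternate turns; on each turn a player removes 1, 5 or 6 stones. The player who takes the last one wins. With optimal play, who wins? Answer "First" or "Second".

W/L table (W = player to move can force a win):
i:   0  1  2  3  4  5  6  7  8  9 10 11 12 13 14 15
     L  W  L  W  L  W  W  W  W  W  W  L  W  L  W  L
Position 15 is L, so the second player wins.

Second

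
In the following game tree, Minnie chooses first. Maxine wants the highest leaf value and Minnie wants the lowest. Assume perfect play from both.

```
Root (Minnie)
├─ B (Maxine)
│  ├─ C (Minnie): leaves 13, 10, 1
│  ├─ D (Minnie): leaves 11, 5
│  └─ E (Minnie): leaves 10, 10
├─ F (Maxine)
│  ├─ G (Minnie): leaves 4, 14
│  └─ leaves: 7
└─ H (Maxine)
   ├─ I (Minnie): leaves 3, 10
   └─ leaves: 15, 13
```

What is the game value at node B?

10

C: min(13, 10, 1) = 1
D: min(11, 5) = 5
E: min(10, 10) = 10
B: max(1, 5, 10) = 10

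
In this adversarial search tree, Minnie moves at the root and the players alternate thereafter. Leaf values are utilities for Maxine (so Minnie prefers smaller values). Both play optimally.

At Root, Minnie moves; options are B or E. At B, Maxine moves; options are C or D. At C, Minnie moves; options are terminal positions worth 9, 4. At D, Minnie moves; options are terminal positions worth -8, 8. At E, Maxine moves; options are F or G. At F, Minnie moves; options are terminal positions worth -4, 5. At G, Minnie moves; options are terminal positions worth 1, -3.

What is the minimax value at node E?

F: min(-4, 5) = -4
G: min(1, -3) = -3
E: max(-4, -3) = -3

-3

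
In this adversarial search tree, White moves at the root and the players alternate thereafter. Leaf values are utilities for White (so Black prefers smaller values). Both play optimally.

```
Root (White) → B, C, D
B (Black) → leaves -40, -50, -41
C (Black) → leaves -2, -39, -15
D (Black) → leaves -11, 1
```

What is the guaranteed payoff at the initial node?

B (Black): min(-40, -50, -41) = -50
C (Black): min(-2, -39, -15) = -39
D (Black): min(-11, 1) = -11
Root (White): max(-50, -39, -11) = -11

-11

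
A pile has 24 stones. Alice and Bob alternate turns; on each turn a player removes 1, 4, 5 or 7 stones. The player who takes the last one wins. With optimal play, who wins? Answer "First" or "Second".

Compute winning (W) and losing (L) positions by backward induction:
i:   0  1  2  3  4  5  6  7  8  9 10 11 12 13 14 15 16 17 18 19 20 21 22 23 24
     L  W  L  W  W  W  W  W  L  W  L  W  W  W  W  W  L  W  L  W  W  W  W  W  L
Position 24 is L, so the second player wins.

Second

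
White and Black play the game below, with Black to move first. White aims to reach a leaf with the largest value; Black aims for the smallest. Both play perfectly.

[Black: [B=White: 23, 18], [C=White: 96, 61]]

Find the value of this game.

23

B (White): max(23, 18) = 23
C (White): max(96, 61) = 96
Root (Black): min(23, 96) = 23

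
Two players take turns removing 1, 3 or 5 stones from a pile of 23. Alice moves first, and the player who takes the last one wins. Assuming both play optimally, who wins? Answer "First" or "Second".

First

Compute winning (W) and losing (L) positions by backward induction:
i:   0  1  2  3  4  5  6  7  8  9 10 11 12 13 14 15 16 17 18 19 20 21 22 23
     L  W  L  W  L  W  L  W  L  W  L  W  L  W  L  W  L  W  L  W  L  W  L  W
Position 23 is W, so the first player wins.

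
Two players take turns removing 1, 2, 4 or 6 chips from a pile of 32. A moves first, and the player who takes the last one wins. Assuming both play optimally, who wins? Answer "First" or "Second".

Second

i:   0  1  2  3  4  5  6  7  8  9 10 11 12 13 14 15 16 17 18 19 20 21 22 23 24 25 26 27 28 29 30 31 32
     L  W  W  L  W  W  W  W  L  W  W  L  W  W  W  W  L  W  W  L  W  W  W  W  L  W  W  L  W  W  W  W  L
Position 32 is L, so the second player wins.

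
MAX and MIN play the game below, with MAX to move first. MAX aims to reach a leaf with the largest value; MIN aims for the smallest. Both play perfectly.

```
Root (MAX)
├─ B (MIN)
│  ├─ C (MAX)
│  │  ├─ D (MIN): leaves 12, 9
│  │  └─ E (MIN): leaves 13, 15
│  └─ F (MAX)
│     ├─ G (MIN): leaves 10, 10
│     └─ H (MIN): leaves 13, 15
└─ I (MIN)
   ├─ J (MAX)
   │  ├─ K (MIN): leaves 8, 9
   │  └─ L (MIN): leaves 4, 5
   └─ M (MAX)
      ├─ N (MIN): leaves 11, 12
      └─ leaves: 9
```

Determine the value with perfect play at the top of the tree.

D (MIN): min(12, 9) = 9
E (MIN): min(13, 15) = 13
C (MAX): max(9, 13) = 13
G (MIN): min(10, 10) = 10
H (MIN): min(13, 15) = 13
F (MAX): max(10, 13) = 13
B (MIN): min(13, 13) = 13
K (MIN): min(8, 9) = 8
L (MIN): min(4, 5) = 4
J (MAX): max(8, 4) = 8
N (MIN): min(11, 12) = 11
M (MAX): max(11, 9) = 11
I (MIN): min(8, 11) = 8
Root (MAX): max(13, 8) = 13

13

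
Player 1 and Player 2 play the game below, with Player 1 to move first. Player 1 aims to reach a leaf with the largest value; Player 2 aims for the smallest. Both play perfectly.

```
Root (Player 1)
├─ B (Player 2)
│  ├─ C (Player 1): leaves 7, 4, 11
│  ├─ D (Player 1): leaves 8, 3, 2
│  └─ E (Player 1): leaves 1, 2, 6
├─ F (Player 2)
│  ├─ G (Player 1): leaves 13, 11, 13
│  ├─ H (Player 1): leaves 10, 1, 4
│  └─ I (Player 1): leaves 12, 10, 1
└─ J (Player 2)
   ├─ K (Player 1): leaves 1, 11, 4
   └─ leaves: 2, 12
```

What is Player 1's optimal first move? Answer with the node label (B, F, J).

C (Player 1): max(7, 4, 11) = 11
D (Player 1): max(8, 3, 2) = 8
E (Player 1): max(1, 2, 6) = 6
B (Player 2): min(11, 8, 6) = 6
G (Player 1): max(13, 11, 13) = 13
H (Player 1): max(10, 1, 4) = 10
I (Player 1): max(12, 10, 1) = 12
F (Player 2): min(13, 10, 12) = 10
K (Player 1): max(1, 11, 4) = 11
J (Player 2): min(11, 2, 12) = 2
Root (Player 1): max(6, 10, 2) = 10
Player 1 picks the child with the highest value: F (value 10).

F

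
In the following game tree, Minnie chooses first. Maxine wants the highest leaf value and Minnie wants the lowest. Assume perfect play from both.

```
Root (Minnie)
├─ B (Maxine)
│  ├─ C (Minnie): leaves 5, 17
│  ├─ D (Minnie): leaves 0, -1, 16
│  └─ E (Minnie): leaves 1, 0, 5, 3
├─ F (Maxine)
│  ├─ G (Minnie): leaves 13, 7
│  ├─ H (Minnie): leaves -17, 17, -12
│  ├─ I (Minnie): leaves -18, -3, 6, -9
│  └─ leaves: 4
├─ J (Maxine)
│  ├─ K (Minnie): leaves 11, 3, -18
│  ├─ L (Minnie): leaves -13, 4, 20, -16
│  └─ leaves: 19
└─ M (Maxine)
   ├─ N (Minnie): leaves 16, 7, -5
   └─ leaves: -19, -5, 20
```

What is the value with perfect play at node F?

G: min(13, 7) = 7
H: min(-17, 17, -12) = -17
I: min(-18, -3, 6, -9) = -18
F: max(7, -17, -18, 4) = 7

7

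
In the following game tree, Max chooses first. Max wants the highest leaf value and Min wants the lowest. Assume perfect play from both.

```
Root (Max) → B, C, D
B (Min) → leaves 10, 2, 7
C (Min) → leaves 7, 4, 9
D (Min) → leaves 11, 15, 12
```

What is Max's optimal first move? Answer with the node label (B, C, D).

D

B (Min): min(10, 2, 7) = 2
C (Min): min(7, 4, 9) = 4
D (Min): min(11, 15, 12) = 11
Root (Max): max(2, 4, 11) = 11
Max picks the child with the highest value: D (value 11).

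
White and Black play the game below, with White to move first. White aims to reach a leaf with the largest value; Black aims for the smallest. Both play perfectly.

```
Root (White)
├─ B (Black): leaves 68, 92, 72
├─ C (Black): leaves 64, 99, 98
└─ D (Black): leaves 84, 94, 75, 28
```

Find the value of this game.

B (Black): min(68, 92, 72) = 68
C (Black): min(64, 99, 98) = 64
D (Black): min(84, 94, 75, 28) = 28
Root (White): max(68, 64, 28) = 68

68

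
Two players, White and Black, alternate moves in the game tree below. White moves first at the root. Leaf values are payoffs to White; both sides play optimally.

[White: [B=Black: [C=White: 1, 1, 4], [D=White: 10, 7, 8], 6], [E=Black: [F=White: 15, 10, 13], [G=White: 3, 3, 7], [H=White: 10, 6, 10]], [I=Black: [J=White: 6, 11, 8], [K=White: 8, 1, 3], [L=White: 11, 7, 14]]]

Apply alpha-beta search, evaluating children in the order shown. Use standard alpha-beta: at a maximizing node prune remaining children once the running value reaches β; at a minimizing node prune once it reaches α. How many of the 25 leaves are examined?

C [α=-∞,β=+∞]: v=4
D [α=-∞,β=4]: v=10 after child 1 ≥ β → β-cutoff, skip 2
B [α=-∞,β=+∞]: v=4
F [α=4,β=+∞]: v=15
G [α=4,β=15]: v=7
H [α=4,β=7]: v=10 after child 1 ≥ β → β-cutoff, skip 2
E [α=4,β=+∞]: v=7
J [α=7,β=+∞]: v=11
K [α=7,β=11]: v=8
L [α=7,β=8]: v=11 after child 1 ≥ β → β-cutoff, skip 2
I [α=7,β=+∞]: v=8
Root [α=-∞,β=+∞]: v=8
Leaves evaluated: 19 of 25.

19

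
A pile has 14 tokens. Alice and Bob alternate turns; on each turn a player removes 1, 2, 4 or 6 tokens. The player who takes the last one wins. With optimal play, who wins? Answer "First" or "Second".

i:   0  1  2  3  4  5  6  7  8  9 10 11 12 13 14
     L  W  W  L  W  W  W  W  L  W  W  L  W  W  W
Position 14 is W, so the first player wins.

First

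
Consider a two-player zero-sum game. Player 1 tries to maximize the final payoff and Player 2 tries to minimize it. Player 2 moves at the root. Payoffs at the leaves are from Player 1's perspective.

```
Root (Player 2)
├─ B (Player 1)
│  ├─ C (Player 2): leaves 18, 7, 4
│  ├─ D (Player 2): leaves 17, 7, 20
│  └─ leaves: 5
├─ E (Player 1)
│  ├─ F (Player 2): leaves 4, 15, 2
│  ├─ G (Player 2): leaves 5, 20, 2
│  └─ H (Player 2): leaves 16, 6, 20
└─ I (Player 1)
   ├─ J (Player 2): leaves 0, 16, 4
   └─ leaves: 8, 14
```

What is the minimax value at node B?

7

C: min(18, 7, 4) = 4
D: min(17, 7, 20) = 7
B: max(4, 7, 5) = 7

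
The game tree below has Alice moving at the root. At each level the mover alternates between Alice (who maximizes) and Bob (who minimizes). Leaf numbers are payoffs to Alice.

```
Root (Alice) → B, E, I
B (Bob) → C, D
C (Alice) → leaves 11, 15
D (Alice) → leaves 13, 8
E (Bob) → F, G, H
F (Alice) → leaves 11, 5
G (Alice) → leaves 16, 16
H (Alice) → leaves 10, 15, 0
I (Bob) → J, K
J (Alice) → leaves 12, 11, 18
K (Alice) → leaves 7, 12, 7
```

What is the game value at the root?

C (Alice): max(11, 15) = 15
D (Alice): max(13, 8) = 13
B (Bob): min(15, 13) = 13
F (Alice): max(11, 5) = 11
G (Alice): max(16, 16) = 16
H (Alice): max(10, 15, 0) = 15
E (Bob): min(11, 16, 15) = 11
J (Alice): max(12, 11, 18) = 18
K (Alice): max(7, 12, 7) = 12
I (Bob): min(18, 12) = 12
Root (Alice): max(13, 11, 12) = 13

13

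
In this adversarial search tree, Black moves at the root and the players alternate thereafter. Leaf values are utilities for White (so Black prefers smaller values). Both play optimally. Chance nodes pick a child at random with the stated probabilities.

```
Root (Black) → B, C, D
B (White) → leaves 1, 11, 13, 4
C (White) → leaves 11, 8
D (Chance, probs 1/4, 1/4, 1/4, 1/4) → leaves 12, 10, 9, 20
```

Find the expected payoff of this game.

11

B (White): max(1, 11, 13, 4) = 13
C (White): max(11, 8) = 11
D (Chance): 1/4·12 + 1/4·10 + 1/4·9 + 1/4·20 = 12.75
Root (Black): min(13, 11, 12.75) = 11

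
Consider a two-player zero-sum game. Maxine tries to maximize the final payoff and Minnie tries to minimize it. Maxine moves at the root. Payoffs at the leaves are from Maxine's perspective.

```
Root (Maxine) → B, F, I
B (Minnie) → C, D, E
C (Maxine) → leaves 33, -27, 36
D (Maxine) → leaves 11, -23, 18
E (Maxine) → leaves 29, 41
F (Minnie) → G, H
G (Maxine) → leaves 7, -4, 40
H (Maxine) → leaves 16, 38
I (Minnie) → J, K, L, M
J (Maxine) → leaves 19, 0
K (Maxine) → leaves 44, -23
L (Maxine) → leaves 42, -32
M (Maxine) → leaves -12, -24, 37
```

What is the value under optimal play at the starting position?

38

C (Maxine): max(33, -27, 36) = 36
D (Maxine): max(11, -23, 18) = 18
E (Maxine): max(29, 41) = 41
B (Minnie): min(36, 18, 41) = 18
G (Maxine): max(7, -4, 40) = 40
H (Maxine): max(16, 38) = 38
F (Minnie): min(40, 38) = 38
J (Maxine): max(19, 0) = 19
K (Maxine): max(44, -23) = 44
L (Maxine): max(42, -32) = 42
M (Maxine): max(-12, -24, 37) = 37
I (Minnie): min(19, 44, 42, 37) = 19
Root (Maxine): max(18, 38, 19) = 38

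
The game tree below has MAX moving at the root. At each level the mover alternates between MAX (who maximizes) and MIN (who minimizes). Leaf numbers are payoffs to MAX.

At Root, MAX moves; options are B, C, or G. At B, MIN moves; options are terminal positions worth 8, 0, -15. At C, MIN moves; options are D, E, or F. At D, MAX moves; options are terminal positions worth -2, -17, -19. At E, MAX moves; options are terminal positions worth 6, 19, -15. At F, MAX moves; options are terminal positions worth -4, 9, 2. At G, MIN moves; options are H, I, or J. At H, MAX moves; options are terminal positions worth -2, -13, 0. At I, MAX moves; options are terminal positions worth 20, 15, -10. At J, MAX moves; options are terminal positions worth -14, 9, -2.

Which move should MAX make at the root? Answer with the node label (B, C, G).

G

B (MIN): min(8, 0, -15) = -15
D (MAX): max(-2, -17, -19) = -2
E (MAX): max(6, 19, -15) = 19
F (MAX): max(-4, 9, 2) = 9
C (MIN): min(-2, 19, 9) = -2
H (MAX): max(-2, -13, 0) = 0
I (MAX): max(20, 15, -10) = 20
J (MAX): max(-14, 9, -2) = 9
G (MIN): min(0, 20, 9) = 0
Root (MAX): max(-15, -2, 0) = 0
MAX picks the child with the highest value: G (value 0).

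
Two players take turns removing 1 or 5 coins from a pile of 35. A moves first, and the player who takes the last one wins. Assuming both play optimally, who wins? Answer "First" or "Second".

First

Compute winning (W) and losing (L) positions by backward induction:
i:   0  1  2  3  4  5  6  7  8  9 10 11 12 13 14 15 16 17 18 19 20 21 22 23 24 25 26 27 28 29 30 31 32 33 34 35
     L  W  L  W  L  W  L  W  L  W  L  W  L  W  L  W  L  W  L  W  L  W  L  W  L  W  L  W  L  W  L  W  L  W  L  W
Position 35 is W, so the first player wins.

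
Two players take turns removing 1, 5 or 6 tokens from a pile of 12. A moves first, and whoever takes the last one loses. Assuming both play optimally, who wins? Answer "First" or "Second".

W/L table (W = player to move can force a win):
i:   0  1  2  3  4  5  6  7  8  9 10 11 12
     W  L  W  L  W  L  W  W  W  W  W  W  L
Position 12 is L, so the second player wins.

Second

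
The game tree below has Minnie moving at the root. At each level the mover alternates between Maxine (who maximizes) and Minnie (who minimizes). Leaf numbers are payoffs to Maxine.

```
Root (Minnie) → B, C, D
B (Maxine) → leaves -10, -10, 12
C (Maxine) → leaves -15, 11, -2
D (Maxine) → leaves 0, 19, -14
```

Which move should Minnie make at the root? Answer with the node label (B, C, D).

B (Maxine): max(-10, -10, 12) = 12
C (Maxine): max(-15, 11, -2) = 11
D (Maxine): max(0, 19, -14) = 19
Root (Minnie): min(12, 11, 19) = 11
Minnie picks the child with the lowest value: C (value 11).

C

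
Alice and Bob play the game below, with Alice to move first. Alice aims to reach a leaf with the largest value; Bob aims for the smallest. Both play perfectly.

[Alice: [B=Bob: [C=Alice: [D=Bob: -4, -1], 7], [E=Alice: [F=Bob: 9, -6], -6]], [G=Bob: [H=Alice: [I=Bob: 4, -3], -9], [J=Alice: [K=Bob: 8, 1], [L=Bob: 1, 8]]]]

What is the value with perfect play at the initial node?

D (Bob): min(-4, -1) = -4
C (Alice): max(-4, 7) = 7
F (Bob): min(9, -6) = -6
E (Alice): max(-6, -6) = -6
B (Bob): min(7, -6) = -6
I (Bob): min(4, -3) = -3
H (Alice): max(-3, -9) = -3
K (Bob): min(8, 1) = 1
L (Bob): min(1, 8) = 1
J (Alice): max(1, 1) = 1
G (Bob): min(-3, 1) = -3
Root (Alice): max(-6, -3) = -3

-3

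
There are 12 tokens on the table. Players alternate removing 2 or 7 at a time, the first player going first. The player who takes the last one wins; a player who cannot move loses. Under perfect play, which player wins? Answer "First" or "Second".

Positions where the player to move wins (W) vs loses (L):
i:   0  1  2  3  4  5  6  7  8  9 10 11 12
     L  L  W  W  L  L  W  W  W  L  L  W  W
Position 12 is W, so the first player wins.

First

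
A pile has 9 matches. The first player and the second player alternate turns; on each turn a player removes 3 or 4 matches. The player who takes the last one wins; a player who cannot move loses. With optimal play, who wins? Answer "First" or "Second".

Second

Compute winning (W) and losing (L) positions by backward induction:
i:   0  1  2  3  4  5  6  7  8  9
     L  L  L  W  W  W  W  L  L  L
Position 9 is L, so the second player wins.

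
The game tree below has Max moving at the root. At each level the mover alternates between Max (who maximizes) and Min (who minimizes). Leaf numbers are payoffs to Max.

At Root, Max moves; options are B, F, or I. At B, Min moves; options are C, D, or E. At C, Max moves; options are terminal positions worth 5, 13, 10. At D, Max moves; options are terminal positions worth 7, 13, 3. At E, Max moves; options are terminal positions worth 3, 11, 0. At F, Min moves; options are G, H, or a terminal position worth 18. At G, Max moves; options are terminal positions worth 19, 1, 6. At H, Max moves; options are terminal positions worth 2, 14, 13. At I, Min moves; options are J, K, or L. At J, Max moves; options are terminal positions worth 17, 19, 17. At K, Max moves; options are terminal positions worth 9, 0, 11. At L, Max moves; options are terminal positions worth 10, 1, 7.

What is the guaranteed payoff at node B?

C: max(5, 13, 10) = 13
D: max(7, 13, 3) = 13
E: max(3, 11, 0) = 11
B: min(13, 13, 11) = 11

11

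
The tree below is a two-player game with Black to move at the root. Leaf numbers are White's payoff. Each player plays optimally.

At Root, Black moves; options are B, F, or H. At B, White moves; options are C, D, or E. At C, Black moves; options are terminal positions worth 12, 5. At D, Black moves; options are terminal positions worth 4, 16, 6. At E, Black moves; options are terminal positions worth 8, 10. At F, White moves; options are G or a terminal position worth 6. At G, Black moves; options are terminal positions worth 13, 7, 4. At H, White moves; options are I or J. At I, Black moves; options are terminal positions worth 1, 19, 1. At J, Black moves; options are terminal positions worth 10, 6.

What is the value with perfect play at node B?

C: min(12, 5) = 5
D: min(4, 16, 6) = 4
E: min(8, 10) = 8
B: max(5, 4, 8) = 8

8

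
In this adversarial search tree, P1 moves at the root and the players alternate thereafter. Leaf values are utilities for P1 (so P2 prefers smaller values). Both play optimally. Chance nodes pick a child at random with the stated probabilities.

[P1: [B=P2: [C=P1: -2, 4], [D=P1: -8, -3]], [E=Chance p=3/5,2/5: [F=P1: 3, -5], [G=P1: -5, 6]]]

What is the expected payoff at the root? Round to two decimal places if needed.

C (P1): max(-2, 4) = 4
D (P1): max(-8, -3) = -3
B (P2): min(4, -3) = -3
F (P1): max(3, -5) = 3
G (P1): max(-5, 6) = 6
E (Chance): 3/5·3 + 2/5·6 = 4.2
Root (P1): max(-3, 4.2) = 4.2

4.2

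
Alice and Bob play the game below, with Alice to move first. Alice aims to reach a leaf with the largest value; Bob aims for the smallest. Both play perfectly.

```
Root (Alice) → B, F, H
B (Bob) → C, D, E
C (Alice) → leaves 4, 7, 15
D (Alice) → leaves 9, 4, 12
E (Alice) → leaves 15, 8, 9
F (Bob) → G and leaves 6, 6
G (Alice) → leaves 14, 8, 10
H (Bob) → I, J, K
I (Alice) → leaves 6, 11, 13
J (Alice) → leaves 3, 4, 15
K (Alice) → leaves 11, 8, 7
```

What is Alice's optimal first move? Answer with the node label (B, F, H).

B

C (Alice): max(4, 7, 15) = 15
D (Alice): max(9, 4, 12) = 12
E (Alice): max(15, 8, 9) = 15
B (Bob): min(15, 12, 15) = 12
G (Alice): max(14, 8, 10) = 14
F (Bob): min(14, 6, 6) = 6
I (Alice): max(6, 11, 13) = 13
J (Alice): max(3, 4, 15) = 15
K (Alice): max(11, 8, 7) = 11
H (Bob): min(13, 15, 11) = 11
Root (Alice): max(12, 6, 11) = 12
Alice picks the child with the highest value: B (value 12).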